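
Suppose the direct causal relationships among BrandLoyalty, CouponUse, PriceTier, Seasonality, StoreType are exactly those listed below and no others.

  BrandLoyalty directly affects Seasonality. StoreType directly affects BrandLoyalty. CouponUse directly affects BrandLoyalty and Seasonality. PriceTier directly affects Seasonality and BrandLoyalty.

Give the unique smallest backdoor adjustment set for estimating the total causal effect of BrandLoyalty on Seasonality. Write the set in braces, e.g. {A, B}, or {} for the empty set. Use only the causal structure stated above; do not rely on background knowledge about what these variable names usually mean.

{CouponUse, PriceTier}

Variables eligible for adjustment (non-descendants of BrandLoyalty, excluding BrandLoyalty and Seasonality): {CouponUse, PriceTier, StoreType}.
Backdoor paths from BrandLoyalty to Seasonality:
  P1: BrandLoyalty <- PriceTier -> Seasonality
  P2: BrandLoyalty <- CouponUse -> Seasonality
The empty set is not sufficient: P1 (BrandLoyalty <- PriceTier -> Seasonality) has no collider blocking it and no conditioned non-collider, so it is open.
Try {CouponUse, PriceTier}:
  P1: blocked at fork node PriceTier ∈ conditioning set.
  P2: blocked at fork node CouponUse ∈ conditioning set.
{CouponUse, PriceTier} contains no descendant of BrandLoyalty and blocks every backdoor path.
Every element of {CouponUse, PriceTier} is needed (dropping CouponUse leaves P2 open; dropping PriceTier leaves P1 open), so no proper subset is valid.
Among all size-2 subsets of the eligible variables, only {CouponUse, PriceTier} blocks every backdoor path, so it is the unique smallest valid adjustment set.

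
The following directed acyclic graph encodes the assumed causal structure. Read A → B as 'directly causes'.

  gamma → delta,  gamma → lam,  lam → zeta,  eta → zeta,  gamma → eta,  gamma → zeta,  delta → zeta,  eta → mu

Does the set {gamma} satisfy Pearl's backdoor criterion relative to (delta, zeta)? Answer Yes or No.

Yes

Backdoor paths from delta to zeta (paths whose first edge points into delta):
  P1: delta <- gamma -> lam -> zeta
  P2: delta <- gamma -> eta -> zeta
  P3: delta <- gamma -> zeta
Condition 1 (no descendant of delta in the set): holds — descendants of delta are {zeta}; none are in {gamma}.
Condition 2 (every backdoor path blocked by {gamma}):
  P1: blocked at fork node gamma ∈ conditioning set.
  P2: blocked at fork node gamma ∈ conditioning set.
  P3: blocked at fork node gamma ∈ conditioning set.
{gamma} satisfies the backdoor criterion.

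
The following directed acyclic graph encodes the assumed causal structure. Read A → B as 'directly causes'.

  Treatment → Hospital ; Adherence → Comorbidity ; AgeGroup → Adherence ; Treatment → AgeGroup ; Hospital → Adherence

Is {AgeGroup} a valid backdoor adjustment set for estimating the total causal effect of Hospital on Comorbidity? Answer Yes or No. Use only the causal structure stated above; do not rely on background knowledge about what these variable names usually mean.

Yes

Backdoor paths from Hospital to Comorbidity (paths whose first edge points into Hospital):
  P1: Hospital <- Treatment -> AgeGroup -> Adherence -> Comorbidity
Condition 1 (no descendant of Hospital in the set): holds — descendants of Hospital are {Adherence, Comorbidity}; none are in {AgeGroup}.
Condition 2 (every backdoor path blocked by {AgeGroup}):
  P1: blocked at chain node AgeGroup ∈ conditioning set.
{AgeGroup} satisfies the backdoor criterion.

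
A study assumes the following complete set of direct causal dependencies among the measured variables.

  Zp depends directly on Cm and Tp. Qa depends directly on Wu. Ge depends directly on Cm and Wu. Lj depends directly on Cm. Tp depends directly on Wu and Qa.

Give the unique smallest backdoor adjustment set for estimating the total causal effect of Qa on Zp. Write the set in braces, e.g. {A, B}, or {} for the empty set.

Variables eligible for adjustment (non-descendants of Qa, excluding Qa and Zp): {Cm, Ge, Lj, Wu}.
Backdoor paths from Qa to Zp:
  P1: Qa <- Wu -> Tp -> Zp
  P2: Qa <- Wu -> Ge <- Cm -> Zp
The empty set is not sufficient: P1 (Qa <- Wu -> Tp -> Zp) has no collider blocking it and no conditioned non-collider, so it is open.
Try {Wu}:
  P1: blocked at fork node Wu ∈ conditioning set.
  P2: blocked at fork node Wu ∈ conditioning set.
{Wu} contains no descendant of Qa and blocks every backdoor path.
No other singleton works — e.g. {Cm} leaves P1 open — so {Wu} is the unique smallest valid adjustment set.

{Wu}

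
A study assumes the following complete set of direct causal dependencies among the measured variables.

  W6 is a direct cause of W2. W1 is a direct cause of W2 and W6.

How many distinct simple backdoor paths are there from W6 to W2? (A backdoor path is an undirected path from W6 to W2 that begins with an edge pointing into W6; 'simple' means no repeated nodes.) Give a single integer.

A backdoor path from W6 to W2 is any simple undirected path whose first edge points into W6 (i.e. leaves W6 via a parent).
Parents of W6: {W1}.
Enumerating:
  P1: W6 <- W1 -> W2
That exhausts the simple backdoor paths. Count: 1.

1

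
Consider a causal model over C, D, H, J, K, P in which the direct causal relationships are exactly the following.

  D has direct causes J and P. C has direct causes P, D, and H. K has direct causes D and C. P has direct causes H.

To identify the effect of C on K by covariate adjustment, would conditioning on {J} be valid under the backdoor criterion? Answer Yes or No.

Backdoor paths from C to K (paths whose first edge points into C):
  P1: C <- H -> P -> D -> K
  P2: C <- P -> D -> K
  P3: C <- D -> K
Condition 1 (no descendant of C in the set): holds — descendants of C are {K}; none are in {J}.
Condition 2 (every backdoor path blocked by {J}):
  P1: open — no interior node is in the conditioning set.
  P2: open — no interior node is in the conditioning set.
  P3: open — no interior node is in the conditioning set.
{J} does not satisfy the backdoor criterion.

No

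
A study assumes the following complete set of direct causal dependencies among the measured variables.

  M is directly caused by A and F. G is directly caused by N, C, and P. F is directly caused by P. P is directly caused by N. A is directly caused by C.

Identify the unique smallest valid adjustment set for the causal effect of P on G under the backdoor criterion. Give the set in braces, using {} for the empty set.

Variables eligible for adjustment (non-descendants of P, excluding P and G): {A, C, N}.
Backdoor paths from P to G:
  P1: P <- N -> G
The empty set is not sufficient: P1 (P <- N -> G) has no collider blocking it and no conditioned non-collider, so it is open.
Try {N}:
  P1: blocked at fork node N ∈ conditioning set.
{N} contains no descendant of P and blocks every backdoor path.
No other singleton works — e.g. {C} leaves P1 open — so {N} is the unique smallest valid adjustment set.

{N}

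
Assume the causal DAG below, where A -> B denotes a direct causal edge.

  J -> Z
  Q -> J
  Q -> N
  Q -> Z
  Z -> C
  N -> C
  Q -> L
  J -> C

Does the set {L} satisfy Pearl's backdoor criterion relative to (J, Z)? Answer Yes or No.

No

Backdoor paths from J to Z (paths whose first edge points into J):
  P1: J <- Q -> N -> C <- Z
  P2: J <- Q -> Z
Condition 1 (no descendant of J in the set): holds — descendants of J are {C, Z}; none are in {L}.
Condition 2 (every backdoor path blocked by {L}):
  P1: blocked at collider C (neither it nor any descendant is in the conditioning set).
  P2: open — no interior node is in the conditioning set.
{L} does not satisfy the backdoor criterion.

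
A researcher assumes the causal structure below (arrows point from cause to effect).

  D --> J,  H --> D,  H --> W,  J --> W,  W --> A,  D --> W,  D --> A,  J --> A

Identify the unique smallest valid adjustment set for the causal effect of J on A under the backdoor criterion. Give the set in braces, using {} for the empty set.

{D}

Variables eligible for adjustment (non-descendants of J, excluding J and A): {D, H}.
Backdoor paths from J to A:
  P1: J <- D <- H -> W -> A
  P2: J <- D -> W -> A
  P3: J <- D -> A
The empty set is not sufficient: P1 (J <- D <- H -> W -> A) has no collider blocking it and no conditioned non-collider, so it is open.
Try {D}:
  P1: blocked at chain node D ∈ conditioning set.
  P2: blocked at fork node D ∈ conditioning set.
  P3: blocked at fork node D ∈ conditioning set.
{D} contains no descendant of J and blocks every backdoor path.
No other singleton works — e.g. {H} leaves P2 open — so {D} is the unique smallest valid adjustment set.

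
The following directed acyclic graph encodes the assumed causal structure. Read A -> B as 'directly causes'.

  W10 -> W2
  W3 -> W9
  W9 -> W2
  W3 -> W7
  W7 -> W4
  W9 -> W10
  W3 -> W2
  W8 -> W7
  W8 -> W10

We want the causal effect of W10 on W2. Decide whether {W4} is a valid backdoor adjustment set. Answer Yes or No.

Backdoor paths from W10 to W2 (paths whose first edge points into W10):
  P1: W10 <- W8 -> W7 <- W3 -> W9 -> W2
  P2: W10 <- W8 -> W7 <- W3 -> W2
  P3: W10 <- W9 <- W3 -> W2
  P4: W10 <- W9 -> W2
Condition 1 (no descendant of W10 in the set): holds — descendants of W10 are {W2}; none are in {W4}.
Condition 2 (every backdoor path blocked by {W4}):
  P1: open — collider(s) W7 are conditioned on (or have a conditioned descendant) and no non-collider on the path is in the set.
  P2: open — collider(s) W7 are conditioned on (or have a conditioned descendant) and no non-collider on the path is in the set.
  P3: open — no interior node is in the conditioning set.
  P4: open — no interior node is in the conditioning set.
{W4} does not satisfy the backdoor criterion.

No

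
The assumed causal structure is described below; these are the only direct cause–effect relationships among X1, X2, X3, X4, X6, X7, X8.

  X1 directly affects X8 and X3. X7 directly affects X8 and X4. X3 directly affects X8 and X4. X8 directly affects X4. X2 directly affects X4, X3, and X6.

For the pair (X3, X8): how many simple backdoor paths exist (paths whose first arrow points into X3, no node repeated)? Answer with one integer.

A backdoor path from X3 to X8 is any simple undirected path whose first edge points into X3 (i.e. leaves X3 via a parent).
Parents of X3: {X1, X2}.
Enumerating:
  P1: X3 <- X1 -> X8
  P2: X3 <- X2 -> X4 <- X7 -> X8
  P3: X3 <- X2 -> X4 <- X8
That exhausts the simple backdoor paths. Count: 3.

3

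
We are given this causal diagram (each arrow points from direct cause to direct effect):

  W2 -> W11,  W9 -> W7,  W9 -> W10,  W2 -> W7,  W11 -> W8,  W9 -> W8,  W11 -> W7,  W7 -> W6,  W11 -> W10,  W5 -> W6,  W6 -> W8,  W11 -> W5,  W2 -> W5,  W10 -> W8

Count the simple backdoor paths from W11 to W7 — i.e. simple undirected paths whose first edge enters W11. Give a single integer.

4

A backdoor path from W11 to W7 is any simple undirected path whose first edge points into W11 (i.e. leaves W11 via a parent).
Parents of W11: {W2}.
Enumerating:
  P1: W11 <- W2 -> W5 -> W6 <- W7
  P2: W11 <- W2 -> W5 -> W6 -> W8 <- W9 -> W7
  P3: W11 <- W2 -> W5 -> W6 -> W8 <- W10 <- W9 -> W7
  P4: W11 <- W2 -> W7
That exhausts the simple backdoor paths. Count: 4.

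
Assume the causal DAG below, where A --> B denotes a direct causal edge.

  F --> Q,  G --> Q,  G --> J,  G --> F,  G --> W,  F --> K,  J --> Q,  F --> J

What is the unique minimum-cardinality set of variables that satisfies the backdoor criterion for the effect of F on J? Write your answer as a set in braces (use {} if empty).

Variables eligible for adjustment (non-descendants of F, excluding F and J): {G, W}.
Backdoor paths from F to J:
  P1: F <- G -> J
  P2: F <- G -> Q <- J
The empty set is not sufficient: P1 (F <- G -> J) has no collider blocking it and no conditioned non-collider, so it is open.
Try {G}:
  P1: blocked at fork node G ∈ conditioning set.
  P2: blocked at fork node G ∈ conditioning set.
{G} contains no descendant of F and blocks every backdoor path.
No other singleton works — e.g. {W} leaves P1 open — so {G} is the unique smallest valid adjustment set.

{G}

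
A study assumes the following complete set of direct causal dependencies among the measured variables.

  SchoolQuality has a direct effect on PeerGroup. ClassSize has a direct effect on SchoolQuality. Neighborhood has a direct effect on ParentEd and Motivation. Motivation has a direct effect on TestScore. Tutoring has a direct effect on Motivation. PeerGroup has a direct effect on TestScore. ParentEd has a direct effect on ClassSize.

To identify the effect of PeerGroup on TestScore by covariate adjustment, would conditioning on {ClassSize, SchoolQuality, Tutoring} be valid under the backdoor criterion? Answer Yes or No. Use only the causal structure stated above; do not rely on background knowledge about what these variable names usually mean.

Yes

Backdoor paths from PeerGroup to TestScore (paths whose first edge points into PeerGroup):
  P1: PeerGroup <- SchoolQuality <- ClassSize <- ParentEd <- Neighborhood -> Motivation -> TestScore
Condition 1 (no descendant of PeerGroup in the set): holds — descendants of PeerGroup are {TestScore}; none are in {ClassSize, SchoolQuality, Tutoring}.
Condition 2 (every backdoor path blocked by {ClassSize, SchoolQuality, Tutoring}):
  P1: blocked at chain node SchoolQuality ∈ conditioning set.
{ClassSize, SchoolQuality, Tutoring} satisfies the backdoor criterion.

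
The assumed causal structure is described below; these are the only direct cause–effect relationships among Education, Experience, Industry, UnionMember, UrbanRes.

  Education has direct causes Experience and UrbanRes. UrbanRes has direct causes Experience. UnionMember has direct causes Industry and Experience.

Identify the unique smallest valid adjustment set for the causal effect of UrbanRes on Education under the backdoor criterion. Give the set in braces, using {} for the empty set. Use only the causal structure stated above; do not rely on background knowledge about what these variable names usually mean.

{Experience}

Variables eligible for adjustment (non-descendants of UrbanRes, excluding UrbanRes and Education): {Experience, Industry, UnionMember}.
Backdoor paths from UrbanRes to Education:
  P1: UrbanRes <- Experience -> Education
The empty set is not sufficient: P1 (UrbanRes <- Experience -> Education) has no collider blocking it and no conditioned non-collider, so it is open.
Try {Experience}:
  P1: blocked at fork node Experience ∈ conditioning set.
{Experience} contains no descendant of UrbanRes and blocks every backdoor path.
No other singleton works — e.g. {Industry} leaves P1 open — so {Experience} is the unique smallest valid adjustment set.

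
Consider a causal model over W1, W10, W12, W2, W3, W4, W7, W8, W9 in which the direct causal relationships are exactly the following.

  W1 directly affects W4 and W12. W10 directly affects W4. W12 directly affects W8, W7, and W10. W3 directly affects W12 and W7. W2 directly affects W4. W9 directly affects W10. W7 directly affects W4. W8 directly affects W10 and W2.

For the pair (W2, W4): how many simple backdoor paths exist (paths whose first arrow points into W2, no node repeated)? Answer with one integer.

8

A backdoor path from W2 to W4 is any simple undirected path whose first edge points into W2 (i.e. leaves W2 via a parent).
Parents of W2: {W8}.
Enumerating:
  P1: W2 <- W8 <- W12 <- W1 -> W4
  P2: W2 <- W8 <- W12 <- W3 -> W7 -> W4
  P3: W2 <- W8 <- W12 -> W10 -> W4
  P4: W2 <- W8 <- W12 -> W7 -> W4
  P5: W2 <- W8 -> W10 <- W12 <- W1 -> W4
  P6: W2 <- W8 -> W10 <- W12 <- W3 -> W7 -> W4
  P7: W2 <- W8 -> W10 <- W12 -> W7 -> W4
  P8: W2 <- W8 -> W10 -> W4
That exhausts the simple backdoor paths. Count: 8.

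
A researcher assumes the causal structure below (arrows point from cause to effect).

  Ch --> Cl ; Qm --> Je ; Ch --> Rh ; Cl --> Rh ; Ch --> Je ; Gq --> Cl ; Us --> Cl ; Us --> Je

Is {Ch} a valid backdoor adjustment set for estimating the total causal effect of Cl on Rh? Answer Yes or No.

Backdoor paths from Cl to Rh (paths whose first edge points into Cl):
  P1: Cl <- Ch -> Rh
  P2: Cl <- Us -> Je <- Ch -> Rh
Condition 1 (no descendant of Cl in the set): holds — descendants of Cl are {Rh}; none are in {Ch}.
Condition 2 (every backdoor path blocked by {Ch}):
  P1: blocked at fork node Ch ∈ conditioning set.
  P2: blocked at collider Je (neither it nor any descendant is in the conditioning set).
{Ch} satisfies the backdoor criterion.

Yes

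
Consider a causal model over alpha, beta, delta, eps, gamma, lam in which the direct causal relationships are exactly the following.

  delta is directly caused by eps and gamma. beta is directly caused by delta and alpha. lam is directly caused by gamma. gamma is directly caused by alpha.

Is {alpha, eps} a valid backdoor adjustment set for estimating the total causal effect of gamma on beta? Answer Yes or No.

Backdoor paths from gamma to beta (paths whose first edge points into gamma):
  P1: gamma <- alpha -> beta
Condition 1 (no descendant of gamma in the set): holds — descendants of gamma are {beta, delta, lam}; none are in {alpha, eps}.
Condition 2 (every backdoor path blocked by {alpha, eps}):
  P1: blocked at fork node alpha ∈ conditioning set.
{alpha, eps} satisfies the backdoor criterion.

Yes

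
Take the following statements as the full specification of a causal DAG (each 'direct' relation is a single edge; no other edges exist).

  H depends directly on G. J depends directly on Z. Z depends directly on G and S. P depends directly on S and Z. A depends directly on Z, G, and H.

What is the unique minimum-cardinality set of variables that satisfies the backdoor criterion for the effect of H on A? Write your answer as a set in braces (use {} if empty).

{G}

Variables eligible for adjustment (non-descendants of H, excluding H and A): {G, J, P, S, Z}.
Backdoor paths from H to A:
  P1: H <- G -> Z -> A
  P2: H <- G -> A
The empty set is not sufficient: P1 (H <- G -> Z -> A) has no collider blocking it and no conditioned non-collider, so it is open.
Try {G}:
  P1: blocked at fork node G ∈ conditioning set.
  P2: blocked at fork node G ∈ conditioning set.
{G} contains no descendant of H and blocks every backdoor path.
No other singleton works — e.g. {S} leaves P1 open — so {G} is the unique smallest valid adjustment set.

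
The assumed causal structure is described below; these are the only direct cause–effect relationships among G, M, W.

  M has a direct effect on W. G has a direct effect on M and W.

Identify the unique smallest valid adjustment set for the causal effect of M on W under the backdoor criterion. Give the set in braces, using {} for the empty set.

{G}

Variables eligible for adjustment (non-descendants of M, excluding M and W): {G}.
Backdoor paths from M to W:
  P1: M <- G -> W
The empty set is not sufficient: P1 (M <- G -> W) has no collider blocking it and no conditioned non-collider, so it is open.
Try {G}:
  P1: blocked at fork node G ∈ conditioning set.
{G} contains no descendant of M and blocks every backdoor path.
{G} is the unique smallest valid adjustment set.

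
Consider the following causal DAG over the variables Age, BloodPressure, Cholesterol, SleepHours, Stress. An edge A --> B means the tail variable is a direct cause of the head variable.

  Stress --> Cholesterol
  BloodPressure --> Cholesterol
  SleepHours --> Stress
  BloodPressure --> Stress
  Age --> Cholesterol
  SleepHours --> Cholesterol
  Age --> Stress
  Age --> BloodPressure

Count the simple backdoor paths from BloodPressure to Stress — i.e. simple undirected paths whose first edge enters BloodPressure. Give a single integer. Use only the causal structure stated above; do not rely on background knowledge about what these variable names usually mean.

3

A backdoor path from BloodPressure to Stress is any simple undirected path whose first edge points into BloodPressure (i.e. leaves BloodPressure via a parent).
Parents of BloodPressure: {Age}.
Enumerating:
  P1: BloodPressure <- Age -> Stress
  P2: BloodPressure <- Age -> Cholesterol <- SleepHours -> Stress
  P3: BloodPressure <- Age -> Cholesterol <- Stress
That exhausts the simple backdoor paths. Count: 3.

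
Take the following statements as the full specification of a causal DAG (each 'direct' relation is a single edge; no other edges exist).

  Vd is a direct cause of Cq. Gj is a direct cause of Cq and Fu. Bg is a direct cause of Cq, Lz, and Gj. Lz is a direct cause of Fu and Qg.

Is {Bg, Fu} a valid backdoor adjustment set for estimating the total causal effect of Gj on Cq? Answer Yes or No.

Backdoor paths from Gj to Cq (paths whose first edge points into Gj):
  P1: Gj <- Bg -> Cq
Condition 1 (no descendant of Gj in the set): FAILS — Fu is a descendant of Gj.
Condition 2 (every backdoor path blocked by {Bg, Fu}):
  P1: blocked at fork node Bg ∈ conditioning set.
{Bg, Fu} does not satisfy the backdoor criterion.

No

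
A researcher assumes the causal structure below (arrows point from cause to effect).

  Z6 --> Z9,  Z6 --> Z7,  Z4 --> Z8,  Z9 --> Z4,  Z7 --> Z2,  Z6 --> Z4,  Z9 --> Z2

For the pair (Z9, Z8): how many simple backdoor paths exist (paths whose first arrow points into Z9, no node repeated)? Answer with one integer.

A backdoor path from Z9 to Z8 is any simple undirected path whose first edge points into Z9 (i.e. leaves Z9 via a parent).
Parents of Z9: {Z6}.
Enumerating:
  P1: Z9 <- Z6 -> Z4 -> Z8
That exhausts the simple backdoor paths. Count: 1.

1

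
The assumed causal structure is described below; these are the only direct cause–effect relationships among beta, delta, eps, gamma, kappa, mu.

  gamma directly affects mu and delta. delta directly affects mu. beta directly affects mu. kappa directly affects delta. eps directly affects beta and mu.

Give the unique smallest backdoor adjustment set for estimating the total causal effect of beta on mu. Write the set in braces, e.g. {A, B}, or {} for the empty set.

{eps}

Variables eligible for adjustment (non-descendants of beta, excluding beta and mu): {delta, eps, gamma, kappa}.
Backdoor paths from beta to mu:
  P1: beta <- eps -> mu
The empty set is not sufficient: P1 (beta <- eps -> mu) has no collider blocking it and no conditioned non-collider, so it is open.
Try {eps}:
  P1: blocked at fork node eps ∈ conditioning set.
{eps} contains no descendant of beta and blocks every backdoor path.
No other singleton works — e.g. {kappa} leaves P1 open — so {eps} is the unique smallest valid adjustment set.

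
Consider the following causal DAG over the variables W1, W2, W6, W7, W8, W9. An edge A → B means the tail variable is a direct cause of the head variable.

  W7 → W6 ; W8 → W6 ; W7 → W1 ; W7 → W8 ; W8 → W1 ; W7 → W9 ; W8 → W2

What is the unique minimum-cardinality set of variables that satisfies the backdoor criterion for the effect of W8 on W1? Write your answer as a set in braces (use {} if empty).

{W7}

Variables eligible for adjustment (non-descendants of W8, excluding W8 and W1): {W7, W9}.
Backdoor paths from W8 to W1:
  P1: W8 <- W7 -> W1
The empty set is not sufficient: P1 (W8 <- W7 -> W1) has no collider blocking it and no conditioned non-collider, so it is open.
Try {W7}:
  P1: blocked at fork node W7 ∈ conditioning set.
{W7} contains no descendant of W8 and blocks every backdoor path.
No other singleton works — e.g. {W9} leaves P1 open — so {W7} is the unique smallest valid adjustment set.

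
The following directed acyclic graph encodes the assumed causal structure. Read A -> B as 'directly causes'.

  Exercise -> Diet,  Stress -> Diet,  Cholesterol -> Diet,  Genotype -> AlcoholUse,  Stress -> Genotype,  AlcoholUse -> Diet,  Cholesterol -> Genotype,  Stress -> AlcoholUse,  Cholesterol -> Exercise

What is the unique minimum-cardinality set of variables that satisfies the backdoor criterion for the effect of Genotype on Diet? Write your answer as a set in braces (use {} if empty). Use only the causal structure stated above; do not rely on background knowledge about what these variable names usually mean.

{Cholesterol, Stress}

Variables eligible for adjustment (non-descendants of Genotype, excluding Genotype and Diet): {Cholesterol, Exercise, Stress}.
Backdoor paths from Genotype to Diet:
  P1: Genotype <- Cholesterol -> Exercise -> Diet
  P2: Genotype <- Cholesterol -> Diet
  P3: Genotype <- Stress -> AlcoholUse -> Diet
  P4: Genotype <- Stress -> Diet
The empty set is not sufficient: P1 (Genotype <- Cholesterol -> Exercise -> Diet) has no collider blocking it and no conditioned non-collider, so it is open.
Try {Cholesterol, Stress}:
  P1: blocked at fork node Cholesterol ∈ conditioning set.
  P2: blocked at fork node Cholesterol ∈ conditioning set.
  P3: blocked at fork node Stress ∈ conditioning set.
  P4: blocked at fork node Stress ∈ conditioning set.
{Cholesterol, Stress} contains no descendant of Genotype and blocks every backdoor path.
Every element of {Cholesterol, Stress} is needed (dropping Cholesterol leaves P1 open; dropping Stress leaves P3 open), so no proper subset is valid.
Among all size-2 subsets of the eligible variables, only {Cholesterol, Stress} blocks every backdoor path, so it is the unique smallest valid adjustment set.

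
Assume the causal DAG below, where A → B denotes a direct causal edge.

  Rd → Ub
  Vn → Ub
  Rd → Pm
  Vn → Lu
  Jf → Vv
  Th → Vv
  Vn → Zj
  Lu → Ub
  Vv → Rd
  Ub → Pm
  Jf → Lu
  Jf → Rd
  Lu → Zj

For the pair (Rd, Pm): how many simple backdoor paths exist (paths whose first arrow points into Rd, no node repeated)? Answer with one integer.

A backdoor path from Rd to Pm is any simple undirected path whose first edge points into Rd (i.e. leaves Rd via a parent).
Parents of Rd: {Jf, Vv}.
Enumerating:
  P1: Rd <- Jf -> Lu <- Vn -> Ub -> Pm
  P2: Rd <- Jf -> Lu -> Zj <- Vn -> Ub -> Pm
  P3: Rd <- Jf -> Lu -> Ub -> Pm
  P4: Rd <- Vv <- Jf -> Lu <- Vn -> Ub -> Pm
  P5: Rd <- Vv <- Jf -> Lu -> Zj <- Vn -> Ub -> Pm
  P6: Rd <- Vv <- Jf -> Lu -> Ub -> Pm
That exhausts the simple backdoor paths. Count: 6.

6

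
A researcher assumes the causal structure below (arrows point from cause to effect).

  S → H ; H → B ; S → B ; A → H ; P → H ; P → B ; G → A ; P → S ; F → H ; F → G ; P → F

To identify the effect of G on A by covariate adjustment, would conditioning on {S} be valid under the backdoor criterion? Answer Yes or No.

Backdoor paths from G to A (paths whose first edge points into G):
  P1: G <- F <- P -> S -> H <- A
  P2: G <- F <- P -> S -> B <- H <- A
  P3: G <- F <- P -> H <- A
  P4: G <- F <- P -> B <- S -> H <- A
  P5: G <- F <- P -> B <- H <- A
  P6: G <- F -> H <- A
Condition 1 (no descendant of G in the set): holds — descendants of G are {A, B, H}; none are in {S}.
Condition 2 (every backdoor path blocked by {S}):
  P1: blocked at chain node S ∈ conditioning set.
  P2: blocked at chain node S ∈ conditioning set.
  P3: blocked at collider H (neither it nor any descendant is in the conditioning set).
  P4: blocked at collider B (neither it nor any descendant is in the conditioning set).
  P5: blocked at collider B (neither it nor any descendant is in the conditioning set).
  P6: blocked at collider H (neither it nor any descendant is in the conditioning set).
{S} satisfies the backdoor criterion.

Yes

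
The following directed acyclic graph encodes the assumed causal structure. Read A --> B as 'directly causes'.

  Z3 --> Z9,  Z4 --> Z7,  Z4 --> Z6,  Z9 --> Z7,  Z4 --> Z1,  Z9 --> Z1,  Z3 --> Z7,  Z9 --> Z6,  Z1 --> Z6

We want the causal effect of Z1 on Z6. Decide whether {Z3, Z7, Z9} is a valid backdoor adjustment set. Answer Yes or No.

Backdoor paths from Z1 to Z6 (paths whose first edge points into Z1):
  P1: Z1 <- Z4 -> Z7 <- Z3 -> Z9 -> Z6
  P2: Z1 <- Z4 -> Z7 <- Z9 -> Z6
  P3: Z1 <- Z4 -> Z6
  P4: Z1 <- Z9 <- Z3 -> Z7 <- Z4 -> Z6
  P5: Z1 <- Z9 -> Z7 <- Z4 -> Z6
  P6: Z1 <- Z9 -> Z6
Condition 1 (no descendant of Z1 in the set): holds — descendants of Z1 are {Z6}; none are in {Z3, Z7, Z9}.
Condition 2 (every backdoor path blocked by {Z3, Z7, Z9}):
  P1: blocked at fork node Z3 ∈ conditioning set.
  P2: blocked at fork node Z9 ∈ conditioning set.
  P3: open — no interior node is in the conditioning set.
  P4: blocked at chain node Z9 ∈ conditioning set.
  P5: blocked at fork node Z9 ∈ conditioning set.
  P6: blocked at fork node Z9 ∈ conditioning set.
{Z3, Z7, Z9} does not satisfy the backdoor criterion.

No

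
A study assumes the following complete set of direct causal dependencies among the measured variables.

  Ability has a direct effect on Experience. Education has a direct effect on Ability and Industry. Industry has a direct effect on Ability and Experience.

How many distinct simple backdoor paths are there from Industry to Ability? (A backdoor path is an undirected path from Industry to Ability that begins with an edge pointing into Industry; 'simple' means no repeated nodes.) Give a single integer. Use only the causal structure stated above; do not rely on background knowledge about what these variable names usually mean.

A backdoor path from Industry to Ability is any simple undirected path whose first edge points into Industry (i.e. leaves Industry via a parent).
Parents of Industry: {Education}.
Enumerating:
  P1: Industry <- Education -> Ability
That exhausts the simple backdoor paths. Count: 1.

1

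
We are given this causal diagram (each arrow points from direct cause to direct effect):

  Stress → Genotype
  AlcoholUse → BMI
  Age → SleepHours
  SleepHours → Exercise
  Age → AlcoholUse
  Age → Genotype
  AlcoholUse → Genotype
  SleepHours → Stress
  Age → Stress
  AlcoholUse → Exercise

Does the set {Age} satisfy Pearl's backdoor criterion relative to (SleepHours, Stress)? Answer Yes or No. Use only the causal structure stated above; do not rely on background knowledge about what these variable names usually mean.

Yes

Backdoor paths from SleepHours to Stress (paths whose first edge points into SleepHours):
  P1: SleepHours <- Age -> AlcoholUse -> Genotype <- Stress
  P2: SleepHours <- Age -> Stress
  P3: SleepHours <- Age -> Genotype <- Stress
Condition 1 (no descendant of SleepHours in the set): holds — descendants of SleepHours are {Exercise, Genotype, Stress}; none are in {Age}.
Condition 2 (every backdoor path blocked by {Age}):
  P1: blocked at fork node Age ∈ conditioning set.
  P2: blocked at fork node Age ∈ conditioning set.
  P3: blocked at fork node Age ∈ conditioning set.
{Age} satisfies the backdoor criterion.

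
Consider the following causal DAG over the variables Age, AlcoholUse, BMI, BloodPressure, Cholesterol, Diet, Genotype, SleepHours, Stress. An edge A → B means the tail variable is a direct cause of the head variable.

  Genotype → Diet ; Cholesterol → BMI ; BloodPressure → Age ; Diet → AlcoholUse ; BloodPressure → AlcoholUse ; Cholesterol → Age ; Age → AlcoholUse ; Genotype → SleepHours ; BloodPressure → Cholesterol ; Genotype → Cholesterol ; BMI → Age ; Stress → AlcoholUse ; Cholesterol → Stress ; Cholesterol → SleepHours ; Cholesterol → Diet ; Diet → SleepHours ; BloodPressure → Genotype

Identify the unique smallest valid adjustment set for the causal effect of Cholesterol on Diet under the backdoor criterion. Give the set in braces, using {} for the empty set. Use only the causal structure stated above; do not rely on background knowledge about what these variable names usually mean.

{Genotype}

Variables eligible for adjustment (non-descendants of Cholesterol, excluding Cholesterol and Diet): {BloodPressure, Genotype}.
Backdoor paths from Cholesterol to Diet:
  P1: Cholesterol <- BloodPressure -> Genotype -> Diet
  P2: Cholesterol <- BloodPressure -> Genotype -> SleepHours <- Diet
  P3: Cholesterol <- BloodPressure -> Age -> AlcoholUse <- Diet
  P4: Cholesterol <- BloodPressure -> AlcoholUse <- Diet
  P5: Cholesterol <- Genotype <- BloodPressure -> Age -> AlcoholUse <- Diet
  P6: Cholesterol <- Genotype <- BloodPressure -> AlcoholUse <- Diet
  P7: Cholesterol <- Genotype -> Diet
  P8: Cholesterol <- Genotype -> SleepHours <- Diet
The empty set is not sufficient: P1 (Cholesterol <- BloodPressure -> Genotype -> Diet) has no collider blocking it and no conditioned non-collider, so it is open.
Try {Genotype}:
  P1: blocked at chain node Genotype ∈ conditioning set.
  P2: blocked at chain node Genotype ∈ conditioning set.
  P3: blocked at collider AlcoholUse (neither it nor any descendant is in the conditioning set).
  P4: blocked at collider AlcoholUse (neither it nor any descendant is in the conditioning set).
  P5: blocked at chain node Genotype ∈ conditioning set.
  P6: blocked at chain node Genotype ∈ conditioning set.
  P7: blocked at fork node Genotype ∈ conditioning set.
  P8: blocked at fork node Genotype ∈ conditioning set.
{Genotype} contains no descendant of Cholesterol and blocks every backdoor path.
No other singleton works — e.g. {BloodPressure} leaves P7 open — so {Genotype} is the unique smallest valid adjustment set.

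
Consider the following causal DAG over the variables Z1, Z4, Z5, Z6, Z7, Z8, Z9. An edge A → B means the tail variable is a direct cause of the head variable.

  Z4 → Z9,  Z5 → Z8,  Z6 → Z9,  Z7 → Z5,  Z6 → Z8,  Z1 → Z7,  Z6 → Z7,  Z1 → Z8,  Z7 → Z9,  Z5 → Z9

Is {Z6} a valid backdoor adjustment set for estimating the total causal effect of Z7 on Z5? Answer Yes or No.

Backdoor paths from Z7 to Z5 (paths whose first edge points into Z7):
  P1: Z7 <- Z6 -> Z8 <- Z5
  P2: Z7 <- Z6 -> Z9 <- Z5
  P3: Z7 <- Z1 -> Z8 <- Z6 -> Z9 <- Z5
  P4: Z7 <- Z1 -> Z8 <- Z5
Condition 1 (no descendant of Z7 in the set): holds — descendants of Z7 are {Z5, Z8, Z9}; none are in {Z6}.
Condition 2 (every backdoor path blocked by {Z6}):
  P1: blocked at fork node Z6 ∈ conditioning set.
  P2: blocked at fork node Z6 ∈ conditioning set.
  P3: blocked at collider Z8 (neither it nor any descendant is in the conditioning set).
  P4: blocked at collider Z8 (neither it nor any descendant is in the conditioning set).
{Z6} satisfies the backdoor criterion.

Yes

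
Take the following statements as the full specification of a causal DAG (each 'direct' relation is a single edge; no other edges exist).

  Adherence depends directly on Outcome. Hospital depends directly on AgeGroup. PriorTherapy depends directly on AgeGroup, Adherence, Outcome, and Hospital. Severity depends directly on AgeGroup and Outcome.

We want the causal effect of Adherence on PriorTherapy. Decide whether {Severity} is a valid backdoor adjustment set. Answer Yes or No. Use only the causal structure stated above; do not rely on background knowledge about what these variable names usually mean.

No

Backdoor paths from Adherence to PriorTherapy (paths whose first edge points into Adherence):
  P1: Adherence <- Outcome -> PriorTherapy
  P2: Adherence <- Outcome -> Severity <- AgeGroup -> Hospital -> PriorTherapy
  P3: Adherence <- Outcome -> Severity <- AgeGroup -> PriorTherapy
Condition 1 (no descendant of Adherence in the set): holds — descendants of Adherence are {PriorTherapy}; none are in {Severity}.
Condition 2 (every backdoor path blocked by {Severity}):
  P1: open — no interior node is in the conditioning set.
  P2: open — collider(s) Severity are conditioned on (or have a conditioned descendant) and no non-collider on the path is in the set.
  P3: open — collider(s) Severity are conditioned on (or have a conditioned descendant) and no non-collider on the path is in the set.
{Severity} does not satisfy the backdoor criterion.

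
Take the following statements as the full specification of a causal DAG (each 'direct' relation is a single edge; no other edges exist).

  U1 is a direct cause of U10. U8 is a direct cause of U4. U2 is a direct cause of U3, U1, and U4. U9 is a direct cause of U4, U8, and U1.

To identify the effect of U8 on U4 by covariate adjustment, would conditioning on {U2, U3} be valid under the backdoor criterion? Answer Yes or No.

No

Backdoor paths from U8 to U4 (paths whose first edge points into U8):
  P1: U8 <- U9 -> U1 <- U2 -> U4
  P2: U8 <- U9 -> U4
Condition 1 (no descendant of U8 in the set): holds — descendants of U8 are {U4}; none are in {U2, U3}.
Condition 2 (every backdoor path blocked by {U2, U3}):
  P1: blocked at collider U1 (neither it nor any descendant is in the conditioning set).
  P2: open — no interior node is in the conditioning set.
{U2, U3} does not satisfy the backdoor criterion.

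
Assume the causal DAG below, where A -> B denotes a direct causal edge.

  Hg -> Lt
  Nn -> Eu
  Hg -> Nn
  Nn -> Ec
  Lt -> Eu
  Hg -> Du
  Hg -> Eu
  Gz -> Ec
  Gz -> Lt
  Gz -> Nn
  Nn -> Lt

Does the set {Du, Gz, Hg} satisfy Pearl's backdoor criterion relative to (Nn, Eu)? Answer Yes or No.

Backdoor paths from Nn to Eu (paths whose first edge points into Nn):
  P1: Nn <- Gz -> Lt <- Hg -> Eu
  P2: Nn <- Gz -> Lt -> Eu
  P3: Nn <- Hg -> Lt -> Eu
  P4: Nn <- Hg -> Eu
Condition 1 (no descendant of Nn in the set): holds — descendants of Nn are {Ec, Eu, Lt}; none are in {Du, Gz, Hg}.
Condition 2 (every backdoor path blocked by {Du, Gz, Hg}):
  P1: blocked at fork node Gz ∈ conditioning set.
  P2: blocked at fork node Gz ∈ conditioning set.
  P3: blocked at fork node Hg ∈ conditioning set.
  P4: blocked at fork node Hg ∈ conditioning set.
{Du, Gz, Hg} satisfies the backdoor criterion.

Yes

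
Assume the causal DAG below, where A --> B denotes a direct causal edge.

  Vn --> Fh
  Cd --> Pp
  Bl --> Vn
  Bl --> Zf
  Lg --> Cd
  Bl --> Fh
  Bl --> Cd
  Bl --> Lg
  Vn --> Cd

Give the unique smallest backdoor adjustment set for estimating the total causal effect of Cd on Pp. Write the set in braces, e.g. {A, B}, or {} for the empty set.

Variables eligible for adjustment (non-descendants of Cd, excluding Cd and Pp): {Bl, Fh, Lg, Vn, Zf}.
Backdoor paths from Cd to Pp:
  (none)
With no backdoor paths the empty set already satisfies the criterion, and it is trivially minimal.

{}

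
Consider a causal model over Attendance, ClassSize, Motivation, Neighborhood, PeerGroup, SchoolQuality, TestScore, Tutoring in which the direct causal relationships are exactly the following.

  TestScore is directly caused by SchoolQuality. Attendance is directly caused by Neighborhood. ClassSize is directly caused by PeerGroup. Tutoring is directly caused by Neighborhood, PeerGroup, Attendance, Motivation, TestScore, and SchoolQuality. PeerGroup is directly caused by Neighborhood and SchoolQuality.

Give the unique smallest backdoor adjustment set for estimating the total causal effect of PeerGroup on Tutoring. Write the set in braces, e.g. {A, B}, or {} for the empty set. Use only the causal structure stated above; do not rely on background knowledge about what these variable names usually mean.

{Neighborhood, SchoolQuality}

Variables eligible for adjustment (non-descendants of PeerGroup, excluding PeerGroup and Tutoring): {Attendance, Motivation, Neighborhood, SchoolQuality, TestScore}.
Backdoor paths from PeerGroup to Tutoring:
  P1: PeerGroup <- Neighborhood -> Attendance -> Tutoring
  P2: PeerGroup <- Neighborhood -> Tutoring
  P3: PeerGroup <- SchoolQuality -> TestScore -> Tutoring
  P4: PeerGroup <- SchoolQuality -> Tutoring
The empty set is not sufficient: P1 (PeerGroup <- Neighborhood -> Attendance -> Tutoring) has no collider blocking it and no conditioned non-collider, so it is open.
Try {Neighborhood, SchoolQuality}:
  P1: blocked at fork node Neighborhood ∈ conditioning set.
  P2: blocked at fork node Neighborhood ∈ conditioning set.
  P3: blocked at fork node SchoolQuality ∈ conditioning set.
  P4: blocked at fork node SchoolQuality ∈ conditioning set.
{Neighborhood, SchoolQuality} contains no descendant of PeerGroup and blocks every backdoor path.
Every element of {Neighborhood, SchoolQuality} is needed (dropping Neighborhood leaves P1 open; dropping SchoolQuality leaves P3 open), so no proper subset is valid.
Among all size-2 subsets of the eligible variables, only {Neighborhood, SchoolQuality} blocks every backdoor path, so it is the unique smallest valid adjustment set.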